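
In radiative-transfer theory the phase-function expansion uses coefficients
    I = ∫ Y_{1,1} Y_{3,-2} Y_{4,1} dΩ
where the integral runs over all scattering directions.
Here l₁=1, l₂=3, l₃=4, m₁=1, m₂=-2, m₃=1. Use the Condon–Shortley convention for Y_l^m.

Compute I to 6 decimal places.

Rules hold: Σm=0, L=8 even, 2≤4≤4.
N = 3·7·9 = 189
Δ = 0!·2!·6!/9! = 1/252
Racah Σ t=0..0: t=0:+1/36 = 1/36
⇒ 3j(1 3 4; 0 0 0)² = 4/63, sgn +1
Racah Σ t=0..0: t=0:+1/240 = 1/240
⇒ 3j(1 3 4; 1 -2 1)² = 1/84, sgn -1
4πI² = N·(3j₀)²·(3jₘ)² = 1/7
I = -1·√(0.142857/4π) = -0.10662181

-0.106622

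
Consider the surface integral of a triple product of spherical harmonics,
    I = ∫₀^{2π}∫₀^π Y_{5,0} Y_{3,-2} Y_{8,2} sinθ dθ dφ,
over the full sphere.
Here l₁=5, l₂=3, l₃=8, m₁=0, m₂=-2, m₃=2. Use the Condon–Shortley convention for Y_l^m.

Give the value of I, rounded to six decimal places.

0.163251

m-sum 0 ✓  L=16 even ✓  2≤8≤8 ✓
Π(2lᵢ+1) = 11×7×17 = 1309
triangle coeff Δ(5,3,8) = 1/136136
Σ_t [0,0]: t=0:+1/518400 = 1/518400
(3j)²=56/2431 [(5 3 8; 0 0 0)], sign=+1
Σ_t [0,0]: t=0:+1/1728000 = 1/1728000
(3j)²=27/2431 [(5 3 8; 0 -2 2)], sign=+1
⇒ 4πI² = 10584/31603
I = (+1)√(10584/31603/(4π)) = 0.16325099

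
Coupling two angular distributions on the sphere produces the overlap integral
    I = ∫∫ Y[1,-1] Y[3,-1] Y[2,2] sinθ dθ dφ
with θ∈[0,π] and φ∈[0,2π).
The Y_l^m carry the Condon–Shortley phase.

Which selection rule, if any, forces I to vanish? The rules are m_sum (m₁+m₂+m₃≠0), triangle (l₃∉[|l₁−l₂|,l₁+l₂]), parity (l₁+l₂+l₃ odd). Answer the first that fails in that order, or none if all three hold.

none

m₁+m₂+m₃ = -1 − 1 + 2 = 0  ✓
triangle: |1−3|=2 ≤ l₃=2 ≤ 1+3=4  ✓
parity: l₁+l₂+l₃ = 6 is even  ✓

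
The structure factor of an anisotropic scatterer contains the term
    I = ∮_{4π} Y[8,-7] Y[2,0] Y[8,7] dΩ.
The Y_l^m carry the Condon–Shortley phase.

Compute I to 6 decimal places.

Checks pass: Σm=0; 18 even; l₃=8∈[6,10].
(2·8+1)(2·2+1)(2·8+1) = 1445
Δ: 2! 14! 2! / 19! → 1/348840
sum: t=0:+1/116121600 t=1:−1/25401600 t=2:+1/116121600 = -1/45158400
3j²(8 2 8; 0 0 0) = Δ·Π!·Σ² = 24/1615  (sign -1)
sum: t=1:−1/87178291200 t=2:+1/24908083200 = 1/34871316480
3j²(8 2 8; -7 0 7) = Δ·Π!·Σ² = 125/7752  (sign -1)
combine: 4πI² = 1445·24/1615·125/7752 = 125/361
take √, sign +1: I = 0.16599556

0.165996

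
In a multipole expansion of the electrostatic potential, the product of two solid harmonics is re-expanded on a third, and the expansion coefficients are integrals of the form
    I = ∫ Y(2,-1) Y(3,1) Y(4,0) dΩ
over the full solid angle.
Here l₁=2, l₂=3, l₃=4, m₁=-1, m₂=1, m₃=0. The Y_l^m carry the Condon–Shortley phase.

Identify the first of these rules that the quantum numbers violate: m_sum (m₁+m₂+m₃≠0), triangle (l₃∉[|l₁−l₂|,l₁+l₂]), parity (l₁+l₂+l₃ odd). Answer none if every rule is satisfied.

parity

m₁+m₂+m₃ = -1 + 1 + 0 = 0  ✓
triangle: |2−3|=1 ≤ l₃=4 ≤ 2+3=5  ✓
parity: l₁+l₂+l₃ = 9 is odd  ✗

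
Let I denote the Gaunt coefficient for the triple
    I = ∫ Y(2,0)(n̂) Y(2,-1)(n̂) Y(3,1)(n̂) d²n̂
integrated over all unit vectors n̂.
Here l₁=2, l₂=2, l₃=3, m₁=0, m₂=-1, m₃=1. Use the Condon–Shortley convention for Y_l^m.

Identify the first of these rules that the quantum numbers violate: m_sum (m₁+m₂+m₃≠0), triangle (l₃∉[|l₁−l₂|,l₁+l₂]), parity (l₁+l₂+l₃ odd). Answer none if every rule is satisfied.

azimuthal sum: 0 − 1 + 1 = 0  ✓
0 ≤ 3 ≤ 4 (triangle on l)  ✓
L = 2 + 2 + 3 = 7 (odd)  ✗

parity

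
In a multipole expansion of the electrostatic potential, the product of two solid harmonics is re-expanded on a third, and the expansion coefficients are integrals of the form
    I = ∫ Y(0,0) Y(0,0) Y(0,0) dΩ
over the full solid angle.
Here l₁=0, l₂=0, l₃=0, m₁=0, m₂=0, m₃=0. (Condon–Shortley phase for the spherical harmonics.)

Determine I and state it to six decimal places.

m-sum 0 ✓  L=0 even ✓  0≤0≤0 ✓
Π(2lᵢ+1) = 1×1×1 = 1
triangle coeff Δ(0,0,0) = 1/1
Σ_t [0,0]: t=0:+1/1 = 1/1
(3j)²=1/1 [(0 0 0; 0 0 0)], sign=+1
(m-triple is (0,0,0) — same symbol as above.)
⇒ 4πI² = 1/1
I = (+1)√(1/1/(4π)) = 0.28209479

0.282095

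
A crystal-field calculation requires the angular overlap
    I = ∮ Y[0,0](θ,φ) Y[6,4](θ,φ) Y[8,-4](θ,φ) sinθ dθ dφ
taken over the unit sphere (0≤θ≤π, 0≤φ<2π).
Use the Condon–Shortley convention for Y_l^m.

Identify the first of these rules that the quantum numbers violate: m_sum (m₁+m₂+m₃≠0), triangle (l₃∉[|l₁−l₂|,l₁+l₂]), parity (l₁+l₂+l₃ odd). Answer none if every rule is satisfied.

triangle

azimuthal sum: 0 + 4 − 4 = 0  ✓
6 ≤ 8 ≤ 6 (triangle on l)  ✗
L = 0 + 6 + 8 = 14 (even)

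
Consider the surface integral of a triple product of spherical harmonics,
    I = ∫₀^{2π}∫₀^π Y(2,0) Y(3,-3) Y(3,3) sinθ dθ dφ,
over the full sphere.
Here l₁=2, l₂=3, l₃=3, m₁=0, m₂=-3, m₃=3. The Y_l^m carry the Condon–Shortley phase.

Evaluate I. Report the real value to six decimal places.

0.210261

Checks pass: Σm=0; 8 even; l₃=3∈[1,5].
(2·2+1)(2·3+1)(2·3+1) = 245
Δ: 2! 2! 4! / 9! → 1/3780
sum: t=0:+1/24 t=1:−1/4 t=2:+1/24 = -1/6
3j²(2 3 3; 0 0 0) = Δ·Π!·Σ² = 4/105  (sign +1)
sum: t=0:+1/96 = 1/96
3j²(2 3 3; 0 -3 3) = Δ·Π!·Σ² = 5/84  (sign +1)
combine: 4πI² = 245·4/105·5/84 = 5/9
take √, sign +1: I = 0.21026104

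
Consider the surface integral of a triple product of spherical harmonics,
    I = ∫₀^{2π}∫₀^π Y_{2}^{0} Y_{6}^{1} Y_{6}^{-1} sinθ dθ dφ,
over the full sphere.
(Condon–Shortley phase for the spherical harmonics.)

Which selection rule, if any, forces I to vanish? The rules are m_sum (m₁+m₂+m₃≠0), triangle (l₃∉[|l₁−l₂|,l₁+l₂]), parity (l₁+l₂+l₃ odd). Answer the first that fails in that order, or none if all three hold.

azimuthal sum: 0 + 1 − 1 = 0  ✓
4 ≤ 6 ≤ 8 (triangle on l)  ✓
L = 2 + 6 + 6 = 14 (even)  ✓

none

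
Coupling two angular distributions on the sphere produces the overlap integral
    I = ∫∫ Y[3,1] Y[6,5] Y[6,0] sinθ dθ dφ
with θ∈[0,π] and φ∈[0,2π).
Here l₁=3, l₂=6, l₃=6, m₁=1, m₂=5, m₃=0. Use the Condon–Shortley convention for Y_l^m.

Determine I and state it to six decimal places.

m-sum = 1 + 5 + 0 = 6 ≠ 0 ⇒ I = 0

0.000000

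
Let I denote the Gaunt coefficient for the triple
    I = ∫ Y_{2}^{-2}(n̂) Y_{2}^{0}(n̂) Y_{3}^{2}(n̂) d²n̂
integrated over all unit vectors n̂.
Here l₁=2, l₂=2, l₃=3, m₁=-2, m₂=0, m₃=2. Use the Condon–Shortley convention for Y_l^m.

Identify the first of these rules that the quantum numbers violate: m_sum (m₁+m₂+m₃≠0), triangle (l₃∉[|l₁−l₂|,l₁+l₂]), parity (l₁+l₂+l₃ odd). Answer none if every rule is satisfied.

parity

Σmᵢ = 0  ✓
l₃∈[|l₁−l₂|,l₁+l₂]=[0,4], have l₃=3  ✓
Σlᵢ = 7 ⇒ odd  ✗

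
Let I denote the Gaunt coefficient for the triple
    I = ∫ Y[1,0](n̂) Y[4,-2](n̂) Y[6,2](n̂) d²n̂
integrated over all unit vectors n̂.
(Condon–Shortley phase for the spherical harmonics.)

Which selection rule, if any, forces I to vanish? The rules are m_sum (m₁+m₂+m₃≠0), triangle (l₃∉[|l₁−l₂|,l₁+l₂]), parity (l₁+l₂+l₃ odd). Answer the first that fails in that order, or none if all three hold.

m₁+m₂+m₃ = 0 − 2 + 2 = 0  ✓
triangle: |1−4|=3 ≤ l₃=6 ≤ 1+4=5  ✗
parity: l₁+l₂+l₃ = 11 is odd

triangle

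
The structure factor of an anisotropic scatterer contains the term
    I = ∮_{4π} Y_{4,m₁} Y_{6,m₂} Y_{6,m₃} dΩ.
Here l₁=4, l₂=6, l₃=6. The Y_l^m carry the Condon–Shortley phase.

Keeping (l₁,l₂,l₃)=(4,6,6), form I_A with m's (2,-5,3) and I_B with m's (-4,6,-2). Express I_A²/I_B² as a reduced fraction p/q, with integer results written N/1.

48/7

Same 4,6,6: normalisation and zero-m 3j drop out of the ratio.
A: Δ: 4! 4! 8! / 17! → 1/15315300; sum: t=0:+1/483840 t=1:−1/1451520 = 1/725760; 3j²(4 6 6; 2 -5 3) = Δ·Π!·Σ² = 24/1547  (sign -1)
B: Δ: 4! 4! 8! / 17! → 1/15315300; sum: t=4:+1/23224320 = 1/23224320; 3j²(4 6 6; -4 6 -2) = Δ·Π!·Σ² = 1/442  (sign +1)
I_A²/I_B² = (24/1547)/(1/442) = 48/7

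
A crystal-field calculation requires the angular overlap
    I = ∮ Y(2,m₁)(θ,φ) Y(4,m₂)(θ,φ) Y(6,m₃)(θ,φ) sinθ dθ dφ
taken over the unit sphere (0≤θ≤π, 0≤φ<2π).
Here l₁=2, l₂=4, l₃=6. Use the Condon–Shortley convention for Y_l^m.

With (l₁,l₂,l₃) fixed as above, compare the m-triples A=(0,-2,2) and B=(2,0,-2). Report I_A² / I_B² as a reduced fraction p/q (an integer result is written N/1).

12/5

Same 2,4,6: normalisation and zero-m 3j drop out of the ratio.
A: Δ: 0! 4! 8! / 13! → 1/6435; sum: t=0:+1/5760 = 1/5760; 3j²(2 4 6; 0 -2 2) = Δ·Π!·Σ² = 56/2145  (sign +1)
B: Δ: 0! 4! 8! / 13! → 1/6435; sum: t=0:+1/13824 = 1/13824; 3j²(2 4 6; 2 0 -2) = Δ·Π!·Σ² = 14/1287  (sign +1)
I_A²/I_B² = (56/2145)/(14/1287) = 12/5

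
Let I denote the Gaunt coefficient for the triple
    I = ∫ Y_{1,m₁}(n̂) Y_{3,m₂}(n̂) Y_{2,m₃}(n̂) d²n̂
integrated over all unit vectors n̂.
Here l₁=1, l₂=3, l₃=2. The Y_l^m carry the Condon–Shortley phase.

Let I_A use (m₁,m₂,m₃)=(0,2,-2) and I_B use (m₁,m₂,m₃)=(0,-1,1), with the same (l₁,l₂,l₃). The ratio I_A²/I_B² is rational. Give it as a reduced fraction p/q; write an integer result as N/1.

5/8

Shared (l₁,l₂,l₃)=(1,3,2): N and (l;000)² cancel in I_A²/I_B².
A: Δ = 2!·0!·4!/7! = 1/105; Racah Σ t=1..1: t=1:−1/24 = -1/24; ⇒ 3j(1 3 2; 0 2 -2)² = 1/21, sgn -1
B: Δ = 2!·0!·4!/7! = 1/105; Racah Σ t=1..1: t=1:−1/6 = -1/6; ⇒ 3j(1 3 2; 0 -1 1)² = 8/105, sgn +1
I_A²/I_B² = (1/21)/(8/105) = 5/8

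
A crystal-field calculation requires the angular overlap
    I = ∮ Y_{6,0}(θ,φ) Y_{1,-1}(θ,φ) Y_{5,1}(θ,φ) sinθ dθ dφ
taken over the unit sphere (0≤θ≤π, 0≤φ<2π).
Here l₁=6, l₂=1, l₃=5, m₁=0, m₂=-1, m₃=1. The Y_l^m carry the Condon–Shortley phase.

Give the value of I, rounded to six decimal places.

0.158246

Rules hold: Σm=0, L=12 even, 5≤5≤7.
N = 13·3·11 = 429
Δ = 2!·10!·0!/13! = 1/858
Racah Σ t=1..1: t=1:−1/14400 = -1/14400
⇒ 3j(6 1 5; 0 0 0)² = 6/143, sgn +1
Racah Σ t=0..0: t=0:+1/34560 = 1/34560
⇒ 3j(6 1 5; 0 -1 1)² = 5/286, sgn +1
4πI² = N·(3j₀)²·(3jₘ)² = 45/143
I = +1·√(0.314685/4π) = 0.15824621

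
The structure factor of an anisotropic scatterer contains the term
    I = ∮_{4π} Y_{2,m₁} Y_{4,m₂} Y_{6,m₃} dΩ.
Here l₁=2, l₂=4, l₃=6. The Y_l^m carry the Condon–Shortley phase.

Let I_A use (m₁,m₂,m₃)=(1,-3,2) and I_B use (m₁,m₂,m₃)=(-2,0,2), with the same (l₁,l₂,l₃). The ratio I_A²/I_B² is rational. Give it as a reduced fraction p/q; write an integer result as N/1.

Shared (l₁,l₂,l₃)=(2,4,6): N and (l;000)² cancel in I_A²/I_B².
A: Δ = 0!·4!·8!/13! = 1/6435; Racah Σ t=0..0: t=0:+1/30240 = 1/30240; ⇒ 3j(2 4 6; 1 -3 2)² = 32/6435, sgn +1
B: Δ = 0!·4!·8!/13! = 1/6435; Racah Σ t=0..0: t=0:+1/13824 = 1/13824; ⇒ 3j(2 4 6; -2 0 2)² = 14/1287, sgn +1
I_A²/I_B² = (32/6435)/(14/1287) = 16/35

16/35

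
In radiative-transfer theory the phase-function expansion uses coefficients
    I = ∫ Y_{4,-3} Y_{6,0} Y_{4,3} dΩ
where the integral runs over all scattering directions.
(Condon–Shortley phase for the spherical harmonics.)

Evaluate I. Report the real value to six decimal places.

m-sum 0 ✓  L=14 even ✓  2≤4≤10 ✓
Π(2lᵢ+1) = 9×13×9 = 1053
triangle coeff Δ(4,6,4) = 1/1261260
Σ_t [2,4]: t=2:+1/4608 t=3:−1/1296 t=4:+1/4608 = -7/20736
(3j)²=20/1287 [(4 6 4; 0 0 0)], sign=-1
Σ_t [5,6]: t=5:−1/28800 t=6:+1/518400 = -17/518400
(3j)²=289/25740 [(4 6 4; -3 0 3)], sign=+1
⇒ 4πI² = 289/1573
I = (-1)√(289/1573/(4π)) = -0.12091485

-0.120915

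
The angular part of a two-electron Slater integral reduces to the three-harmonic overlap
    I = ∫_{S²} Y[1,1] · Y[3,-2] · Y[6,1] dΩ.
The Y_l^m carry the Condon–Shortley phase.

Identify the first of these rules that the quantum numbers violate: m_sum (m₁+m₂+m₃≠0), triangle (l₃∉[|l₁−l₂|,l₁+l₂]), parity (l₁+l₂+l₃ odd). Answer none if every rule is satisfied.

triangle

azimuthal sum: 1 − 2 + 1 = 0  ✓
2 ≤ 6 ≤ 4 (triangle on l)  ✗
L = 1 + 3 + 6 = 10 (even)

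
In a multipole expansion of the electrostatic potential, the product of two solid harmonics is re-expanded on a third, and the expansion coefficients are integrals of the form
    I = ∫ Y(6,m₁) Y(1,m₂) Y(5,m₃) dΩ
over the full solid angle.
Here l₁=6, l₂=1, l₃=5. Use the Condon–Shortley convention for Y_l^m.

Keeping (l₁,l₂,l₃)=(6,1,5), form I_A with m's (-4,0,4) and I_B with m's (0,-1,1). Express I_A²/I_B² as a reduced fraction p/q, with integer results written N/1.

Shared (l₁,l₂,l₃)=(6,1,5): N and (l;000)² cancel in I_A²/I_B².
A: Δ = 2!·10!·0!/13! = 1/858; Racah Σ t=1..1: t=1:−1/362880 = -1/362880; ⇒ 3j(6 1 5; -4 0 4)² = 10/429, sgn +1
B: Δ = 2!·10!·0!/13! = 1/858; Racah Σ t=0..0: t=0:+1/34560 = 1/34560; ⇒ 3j(6 1 5; 0 -1 1)² = 5/286, sgn +1
I_A²/I_B² = (10/429)/(5/286) = 4/3

4/3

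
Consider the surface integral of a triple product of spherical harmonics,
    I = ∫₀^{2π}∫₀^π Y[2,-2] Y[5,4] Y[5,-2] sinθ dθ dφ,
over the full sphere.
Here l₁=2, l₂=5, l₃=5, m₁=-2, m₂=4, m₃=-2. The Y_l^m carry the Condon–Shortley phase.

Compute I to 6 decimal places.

-0.137240

m-sum 0 ✓  L=12 even ✓  3≤5≤7 ✓
Π(2lᵢ+1) = 5×11×11 = 605
triangle coeff Δ(2,5,5) = 1/38610
Σ_t [0,2]: t=0:+1/2880 t=1:−1/576 t=2:+1/2880 = -1/960
(3j)²=10/429 [(2 5 5; 0 0 0)], sign=+1
Σ_t [2,2]: t=2:+1/20160 = 1/20160
(3j)²=12/715 [(2 5 5; -2 4 -2)], sign=-1
⇒ 4πI² = 40/169
I = (-1)√(40/169/(4π)) = -0.13724032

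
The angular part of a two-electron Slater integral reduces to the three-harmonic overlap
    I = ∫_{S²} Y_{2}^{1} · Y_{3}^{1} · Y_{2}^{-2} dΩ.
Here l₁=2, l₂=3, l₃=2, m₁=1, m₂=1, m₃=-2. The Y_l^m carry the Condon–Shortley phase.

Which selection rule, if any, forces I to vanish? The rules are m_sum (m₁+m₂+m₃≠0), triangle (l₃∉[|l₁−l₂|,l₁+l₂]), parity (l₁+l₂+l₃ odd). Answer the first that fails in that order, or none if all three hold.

parity

m₁+m₂+m₃ = 1 + 1 − 2 = 0  ✓
triangle: |2−3|=1 ≤ l₃=2 ≤ 2+3=5  ✓
parity: l₁+l₂+l₃ = 7 is odd  ✗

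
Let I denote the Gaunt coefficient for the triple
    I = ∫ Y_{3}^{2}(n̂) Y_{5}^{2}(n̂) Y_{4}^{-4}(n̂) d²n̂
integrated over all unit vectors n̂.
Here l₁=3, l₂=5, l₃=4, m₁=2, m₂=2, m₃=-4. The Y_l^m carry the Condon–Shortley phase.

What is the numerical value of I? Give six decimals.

Rules hold: Σm=0, L=12 even, 2≤4≤8.
N = 7·11·9 = 693
Δ = 4!·2!·6!/13! = 1/180180
Racah Σ t=1..3: t=1:−1/576 t=2:+1/144 t=3:−1/576 = 1/288
⇒ 3j(3 5 4; 0 0 0)² = 20/1001, sgn +1
Racah Σ t=1..1: t=1:−1/8640 = -1/8640
⇒ 3j(3 5 4; 2 2 -4)² = 14/1287, sgn -1
4πI² = N·(3j₀)²·(3jₘ)² = 280/1859
I = -1·√(0.150619/4π) = -0.10947990

-0.109480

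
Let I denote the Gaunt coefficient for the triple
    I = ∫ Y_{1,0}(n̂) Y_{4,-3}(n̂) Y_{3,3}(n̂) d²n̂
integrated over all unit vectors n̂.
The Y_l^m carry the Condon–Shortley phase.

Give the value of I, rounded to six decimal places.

-0.162868

m-sum 0 ✓  L=8 even ✓  3≤3≤5 ✓
Π(2lᵢ+1) = 3×9×7 = 189
triangle coeff Δ(1,4,3) = 1/252
Σ_t [1,1]: t=1:−1/36 = -1/36
(3j)²=4/63 [(1 4 3; 0 0 0)], sign=+1
Σ_t [1,1]: t=1:−1/720 = -1/720
(3j)²=1/36 [(1 4 3; 0 -3 3)], sign=-1
⇒ 4πI² = 1/3
I = (-1)√(1/3/(4π)) = -0.16286750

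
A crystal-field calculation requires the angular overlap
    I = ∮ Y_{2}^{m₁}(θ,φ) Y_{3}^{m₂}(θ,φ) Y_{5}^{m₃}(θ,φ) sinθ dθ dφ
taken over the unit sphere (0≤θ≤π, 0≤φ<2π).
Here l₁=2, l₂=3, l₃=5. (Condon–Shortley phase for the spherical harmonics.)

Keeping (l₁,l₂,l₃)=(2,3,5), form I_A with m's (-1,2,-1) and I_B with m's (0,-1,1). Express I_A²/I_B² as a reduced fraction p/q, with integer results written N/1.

Shared (l₁,l₂,l₃)=(2,3,5): N and (l;000)² cancel in I_A²/I_B².
A: Δ = 0!·4!·6!/11! = 1/2310; Racah Σ t=0..0: t=0:+1/720 = 1/720; ⇒ 3j(2 3 5; -1 2 -1)² = 4/385, sgn +1
B: Δ = 0!·4!·6!/11! = 1/2310; Racah Σ t=0..0: t=0:+1/192 = 1/192; ⇒ 3j(2 3 5; 0 -1 1)² = 3/77, sgn +1
I_A²/I_B² = (4/385)/(3/77) = 4/15

4/15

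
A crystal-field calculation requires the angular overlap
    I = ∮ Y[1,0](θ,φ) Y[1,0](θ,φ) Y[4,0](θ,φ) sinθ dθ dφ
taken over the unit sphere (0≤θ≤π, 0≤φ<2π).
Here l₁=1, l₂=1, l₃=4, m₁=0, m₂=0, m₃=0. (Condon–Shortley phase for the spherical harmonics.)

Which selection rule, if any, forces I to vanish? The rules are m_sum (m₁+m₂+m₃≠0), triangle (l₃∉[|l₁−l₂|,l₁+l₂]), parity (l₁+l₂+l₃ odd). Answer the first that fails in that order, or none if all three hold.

triangle

azimuthal sum: 0 + 0 + 0 = 0  ✓
0 ≤ 4 ≤ 2 (triangle on l)  ✗
L = 1 + 1 + 4 = 6 (even)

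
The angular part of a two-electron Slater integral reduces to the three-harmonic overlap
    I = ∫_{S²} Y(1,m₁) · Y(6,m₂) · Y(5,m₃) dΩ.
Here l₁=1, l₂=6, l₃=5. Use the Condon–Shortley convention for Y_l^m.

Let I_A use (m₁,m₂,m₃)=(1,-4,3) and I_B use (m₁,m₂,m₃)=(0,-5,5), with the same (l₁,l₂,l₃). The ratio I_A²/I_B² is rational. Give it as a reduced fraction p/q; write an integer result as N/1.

45/11

l's match ⇒ only the (l;m) 3-j factors differ between A and B.
A: triangle coeff Δ(1,6,5) = 1/858; Σ_t [0,0]: t=0:+1/161280 = 1/161280; (3j)²=15/286 [(1 6 5; 1 -4 3)], sign=+1
B: triangle coeff Δ(1,6,5) = 1/858; Σ_t [1,1]: t=1:−1/3628800 = -1/3628800; (3j)²=1/78 [(1 6 5; 0 -5 5)], sign=-1
I_A²/I_B² = (15/286)/(1/78) = 45/11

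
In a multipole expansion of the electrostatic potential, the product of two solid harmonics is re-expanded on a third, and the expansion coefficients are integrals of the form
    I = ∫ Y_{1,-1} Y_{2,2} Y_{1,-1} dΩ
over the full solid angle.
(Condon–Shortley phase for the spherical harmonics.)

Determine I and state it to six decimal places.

0.309019

m-sum 0 ✓  L=4 even ✓  1≤1≤3 ✓
Π(2lᵢ+1) = 3×5×3 = 45
triangle coeff Δ(1,2,1) = 1/30
Σ_t [1,1]: t=1:−1/1 = -1/1
(3j)²=2/15 [(1 2 1; 0 0 0)], sign=+1
Σ_t [2,2]: t=2:+1/4 = 1/4
(3j)²=1/5 [(1 2 1; -1 2 -1)], sign=+1
⇒ 4πI² = 6/5
I = (+1)√(6/5/(4π)) = 0.30901936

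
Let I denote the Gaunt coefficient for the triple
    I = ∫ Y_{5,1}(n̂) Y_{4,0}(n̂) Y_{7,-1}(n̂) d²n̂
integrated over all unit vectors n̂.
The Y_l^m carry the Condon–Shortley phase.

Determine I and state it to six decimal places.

-0.112008

Checks pass: Σm=0; 16 even; l₃=7∈[1,9].
(2·5+1)(2·4+1)(2·7+1) = 1485
Δ: 2! 8! 6! / 17! → 1/6126120
sum: t=0:+1/69120 t=1:−1/20736 t=2:+1/69120 = -1/51840
3j²(5 4 7; 0 0 0) = Δ·Π!·Σ² = 280/21879  (sign +1)
sum: t=0:+1/55296 t=1:−1/25920 t=2:+1/138240 = -11/829440
3j²(5 4 7; 1 0 -1) = Δ·Π!·Σ² = 11/1326  (sign -1)
combine: 4πI² = 1485·280/21879·11/1326 = 7700/48841
take √, sign -1: I = -0.11200777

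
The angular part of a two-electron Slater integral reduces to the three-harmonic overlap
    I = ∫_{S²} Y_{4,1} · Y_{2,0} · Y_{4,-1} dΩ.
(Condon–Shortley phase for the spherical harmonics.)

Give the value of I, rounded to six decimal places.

Checks pass: Σm=0; 10 even; l₃=4∈[2,6].
(2·4+1)(2·2+1)(2·4+1) = 405
Δ: 2! 6! 2! / 11! → 1/13860
sum: t=0:+1/192 t=1:−1/36 t=2:+1/192 = -5/288
3j²(4 2 4; 0 0 0) = Δ·Π!·Σ² = 20/693  (sign -1)
sum: t=0:+1/144 t=1:−1/48 t=2:+1/480 = -17/1440
3j²(4 2 4; 1 0 -1) = Δ·Π!·Σ² = 289/13860  (sign +1)
combine: 4πI² = 405·20/693·289/13860 = 1445/5929
take √, sign -1: I = -0.13926381

-0.139264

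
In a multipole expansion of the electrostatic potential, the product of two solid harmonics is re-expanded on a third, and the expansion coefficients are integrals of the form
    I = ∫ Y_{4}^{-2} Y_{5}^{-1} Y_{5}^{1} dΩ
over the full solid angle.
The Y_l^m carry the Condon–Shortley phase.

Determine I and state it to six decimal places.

m-sum = -2 − 1 + 1 = -2 ≠ 0 ⇒ I = 0

0.000000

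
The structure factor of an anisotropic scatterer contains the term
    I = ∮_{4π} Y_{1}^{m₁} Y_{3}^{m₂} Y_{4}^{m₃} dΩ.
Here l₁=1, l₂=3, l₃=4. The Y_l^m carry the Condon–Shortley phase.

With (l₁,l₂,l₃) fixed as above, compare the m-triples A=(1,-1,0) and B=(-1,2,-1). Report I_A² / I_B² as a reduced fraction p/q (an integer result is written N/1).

Shared (l₁,l₂,l₃)=(1,3,4): N and (l;000)² cancel in I_A²/I_B².
A: Δ = 0!·2!·6!/9! = 1/252; Racah Σ t=0..0: t=0:+1/96 = 1/96; ⇒ 3j(1 3 4; 1 -1 0)² = 1/42, sgn +1
B: Δ = 0!·2!·6!/9! = 1/252; Racah Σ t=0..0: t=0:+1/240 = 1/240; ⇒ 3j(1 3 4; -1 2 -1)² = 1/84, sgn -1
I_A²/I_B² = (1/42)/(1/84) = 2/1

2/1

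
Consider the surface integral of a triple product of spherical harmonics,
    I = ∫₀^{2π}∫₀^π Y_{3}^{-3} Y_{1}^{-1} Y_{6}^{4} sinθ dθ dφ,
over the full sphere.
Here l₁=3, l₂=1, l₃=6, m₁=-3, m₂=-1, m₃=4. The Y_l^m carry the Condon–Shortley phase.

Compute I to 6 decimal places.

|3−1|≤6≤3+1 violated ⇒ I = 0

0.000000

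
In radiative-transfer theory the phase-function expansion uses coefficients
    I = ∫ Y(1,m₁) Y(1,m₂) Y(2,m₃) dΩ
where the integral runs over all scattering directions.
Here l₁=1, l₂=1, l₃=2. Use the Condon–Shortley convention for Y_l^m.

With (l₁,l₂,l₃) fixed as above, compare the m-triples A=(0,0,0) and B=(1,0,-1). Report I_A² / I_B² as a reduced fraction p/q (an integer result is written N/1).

l's match ⇒ only the (l;m) 3-j factors differ between A and B.
A: triangle coeff Δ(1,1,2) = 1/30; Σ_t [0,0]: t=0:+1/1 = 1/1; (3j)²=2/15 [(1 1 2; 0 0 0)], sign=+1
B: triangle coeff Δ(1,1,2) = 1/30; Σ_t [0,0]: t=0:+1/2 = 1/2; (3j)²=1/10 [(1 1 2; 1 0 -1)], sign=-1
I_A²/I_B² = (2/15)/(1/10) = 4/3

4/3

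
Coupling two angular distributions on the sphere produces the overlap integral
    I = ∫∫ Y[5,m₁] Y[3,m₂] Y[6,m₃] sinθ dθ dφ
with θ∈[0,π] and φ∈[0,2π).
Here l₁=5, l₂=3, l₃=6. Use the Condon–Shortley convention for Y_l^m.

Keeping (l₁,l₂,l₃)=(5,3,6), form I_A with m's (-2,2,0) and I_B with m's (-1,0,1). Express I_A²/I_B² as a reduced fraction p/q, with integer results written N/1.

Shared (l₁,l₂,l₃)=(5,3,6): N and (l;000)² cancel in I_A²/I_B².
A: Δ = 2!·8!·4!/15! = 1/675675; Racah Σ t=1..2: t=1:−1/34560 t=2:+1/8640 = 1/11520; ⇒ 3j(5 3 6; -2 2 0)² = 3/143, sgn +1
B: Δ = 2!·8!·4!/15! = 1/675675; Racah Σ t=0..2: t=0:+1/17280 t=1:−1/2880 t=2:+1/6912 = -1/6912; ⇒ 3j(5 3 6; -1 0 1)² = 5/429, sgn +1
I_A²/I_B² = (3/143)/(5/429) = 9/5

9/5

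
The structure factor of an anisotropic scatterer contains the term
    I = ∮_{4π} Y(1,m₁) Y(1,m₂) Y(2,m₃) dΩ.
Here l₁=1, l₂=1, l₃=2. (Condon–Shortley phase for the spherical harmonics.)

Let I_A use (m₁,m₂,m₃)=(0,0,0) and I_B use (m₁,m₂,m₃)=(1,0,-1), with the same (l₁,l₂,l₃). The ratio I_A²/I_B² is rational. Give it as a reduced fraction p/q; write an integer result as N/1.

4/3

l's match ⇒ only the (l;m) 3-j factors differ between A and B.
A: triangle coeff Δ(1,1,2) = 1/30; Σ_t [0,0]: t=0:+1/1 = 1/1; (3j)²=2/15 [(1 1 2; 0 0 0)], sign=+1
B: triangle coeff Δ(1,1,2) = 1/30; Σ_t [0,0]: t=0:+1/2 = 1/2; (3j)²=1/10 [(1 1 2; 1 0 -1)], sign=-1
I_A²/I_B² = (2/15)/(1/10) = 4/3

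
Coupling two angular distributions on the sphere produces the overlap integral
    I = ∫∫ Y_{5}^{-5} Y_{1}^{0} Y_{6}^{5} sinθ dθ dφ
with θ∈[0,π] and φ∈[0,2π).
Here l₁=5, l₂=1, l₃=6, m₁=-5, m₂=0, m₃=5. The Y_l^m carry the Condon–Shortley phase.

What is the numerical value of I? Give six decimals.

Rules hold: Σm=0, L=12 even, 4≤6≤6.
N = 11·3·13 = 429
Δ = 0!·10!·2!/13! = 1/858
Racah Σ t=0..0: t=0:+1/14400 = 1/14400
⇒ 3j(5 1 6; 0 0 0)² = 6/143, sgn +1
Racah Σ t=0..0: t=0:+1/3628800 = 1/3628800
⇒ 3j(5 1 6; -5 0 5)² = 1/78, sgn -1
4πI² = N·(3j₀)²·(3jₘ)² = 3/13
I = -1·√(0.230769/4π) = -0.13551395

-0.135514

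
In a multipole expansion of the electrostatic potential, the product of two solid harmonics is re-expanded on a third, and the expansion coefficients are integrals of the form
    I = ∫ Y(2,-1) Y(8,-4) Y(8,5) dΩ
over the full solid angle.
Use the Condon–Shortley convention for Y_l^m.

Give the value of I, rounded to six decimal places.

-0.175924

m-sum 0 ✓  L=18 even ✓  6≤8≤10 ✓
Π(2lᵢ+1) = 5×17×17 = 1445
triangle coeff Δ(2,8,8) = 1/348840
Σ_t [0,2]: t=0:+1/116121600 t=1:−1/25401600 t=2:+1/116121600 = -1/45158400
(3j)²=24/1615 [(2 8 8; 0 0 0)], sign=-1
Σ_t [1,2]: t=1:−1/479001600 t=2:+1/1916006400 = -1/638668800
(3j)²=117/6460 [(2 8 8; -1 -4 5)], sign=+1
⇒ 4πI² = 702/1805
I = (-1)√(702/1805/(4π)) = -0.17592397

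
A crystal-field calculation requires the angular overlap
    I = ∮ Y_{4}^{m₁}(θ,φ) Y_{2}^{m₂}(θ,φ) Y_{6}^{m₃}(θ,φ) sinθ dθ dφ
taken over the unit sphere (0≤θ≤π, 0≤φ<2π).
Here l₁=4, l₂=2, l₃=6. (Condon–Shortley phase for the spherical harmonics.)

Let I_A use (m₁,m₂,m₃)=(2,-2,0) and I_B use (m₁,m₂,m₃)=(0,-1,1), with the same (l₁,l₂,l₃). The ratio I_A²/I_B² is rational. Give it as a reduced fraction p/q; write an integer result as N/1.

3/35

Same 4,2,6: normalisation and zero-m 3j drop out of the ratio.
A: Δ: 0! 8! 4! / 13! → 1/6435; sum: t=0:+1/34560 = 1/34560; 3j²(4 2 6; 2 -2 0) = Δ·Π!·Σ² = 1/429  (sign +1)
B: Δ: 0! 8! 4! / 13! → 1/6435; sum: t=0:+1/3456 = 1/3456; 3j²(4 2 6; 0 -1 1) = Δ·Π!·Σ² = 35/1287  (sign -1)
I_A²/I_B² = (1/429)/(35/1287) = 3/35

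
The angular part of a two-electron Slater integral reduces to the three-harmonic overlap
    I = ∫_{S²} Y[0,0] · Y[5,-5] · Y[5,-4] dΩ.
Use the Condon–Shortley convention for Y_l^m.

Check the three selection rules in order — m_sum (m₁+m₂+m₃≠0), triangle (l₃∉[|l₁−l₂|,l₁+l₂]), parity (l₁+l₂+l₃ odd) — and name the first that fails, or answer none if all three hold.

m_sum

azimuthal sum: 0 − 5 − 4 = -9  ✗
5 ≤ 5 ≤ 5 (triangle on l)
L = 0 + 5 + 5 = 10 (even)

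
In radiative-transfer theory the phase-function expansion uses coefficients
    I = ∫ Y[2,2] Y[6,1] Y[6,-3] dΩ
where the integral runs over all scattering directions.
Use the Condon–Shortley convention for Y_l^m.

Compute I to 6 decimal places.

Rules hold: Σm=0, L=14 even, 4≤6≤8.
N = 5·13·13 = 845
Δ = 2!·2!·10!/15! = 1/90090
Racah Σ t=0..2: t=0:+1/69120 t=1:−1/14400 t=2:+1/69120 = -7/172800
⇒ 3j(2 6 6; 0 0 0)² = 14/715, sgn -1
Racah Σ t=0..0: t=0:+1/120960 = 1/120960
⇒ 3j(2 6 6; 2 1 -3)² = 24/1001, sgn -1
4πI² = N·(3j₀)²·(3jₘ)² = 48/121
I = +1·√(0.396694/4π) = 0.17767364

0.177674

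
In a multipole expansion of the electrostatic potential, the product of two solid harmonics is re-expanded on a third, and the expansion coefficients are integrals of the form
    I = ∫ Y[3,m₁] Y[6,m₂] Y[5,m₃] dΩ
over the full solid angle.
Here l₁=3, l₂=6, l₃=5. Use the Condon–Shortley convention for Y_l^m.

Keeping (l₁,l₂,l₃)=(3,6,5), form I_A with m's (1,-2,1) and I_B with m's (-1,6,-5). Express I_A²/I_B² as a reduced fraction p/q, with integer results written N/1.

Shared (l₁,l₂,l₃)=(3,6,5): N and (l;000)² cancel in I_A²/I_B².
A: Δ = 4!·2!·8!/15! = 1/675675; Racah Σ t=0..2: t=0:+1/27648 t=1:−1/4320 t=2:+1/11520 = -1/9216; ⇒ 3j(3 6 5; 1 -2 1)² = 2/143, sgn -1
B: Δ = 4!·2!·8!/15! = 1/675675; Racah Σ t=4..4: t=4:+1/1935360 = 1/1935360; ⇒ 3j(3 6 5; -1 6 -5)² = 3/91, sgn +1
I_A²/I_B² = (2/143)/(3/91) = 14/33

14/33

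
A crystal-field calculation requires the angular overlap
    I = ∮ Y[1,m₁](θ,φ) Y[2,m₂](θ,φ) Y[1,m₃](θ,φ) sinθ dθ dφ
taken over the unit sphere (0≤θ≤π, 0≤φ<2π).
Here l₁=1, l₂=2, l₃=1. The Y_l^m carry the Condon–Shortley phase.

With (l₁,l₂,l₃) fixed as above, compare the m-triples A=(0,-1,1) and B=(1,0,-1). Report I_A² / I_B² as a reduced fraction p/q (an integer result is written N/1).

3/1

l's match ⇒ only the (l;m) 3-j factors differ between A and B.
A: triangle coeff Δ(1,2,1) = 1/30; Σ_t [1,1]: t=1:−1/2 = -1/2; (3j)²=1/10 [(1 2 1; 0 -1 1)], sign=-1
B: triangle coeff Δ(1,2,1) = 1/30; Σ_t [0,0]: t=0:+1/4 = 1/4; (3j)²=1/30 [(1 2 1; 1 0 -1)], sign=+1
I_A²/I_B² = (1/10)/(1/30) = 3/1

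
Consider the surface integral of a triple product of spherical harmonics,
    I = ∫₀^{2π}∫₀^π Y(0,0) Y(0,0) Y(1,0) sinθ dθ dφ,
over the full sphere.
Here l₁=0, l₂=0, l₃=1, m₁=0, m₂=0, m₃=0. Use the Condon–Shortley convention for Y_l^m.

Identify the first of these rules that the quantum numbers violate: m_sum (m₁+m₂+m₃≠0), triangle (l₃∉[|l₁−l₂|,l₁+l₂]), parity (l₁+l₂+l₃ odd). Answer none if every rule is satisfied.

m₁+m₂+m₃ = 0 + 0 + 0 = 0  ✓
triangle: |0−0|=0 ≤ l₃=1 ≤ 0+0=0  ✗
parity: l₁+l₂+l₃ = 1 is odd

triangle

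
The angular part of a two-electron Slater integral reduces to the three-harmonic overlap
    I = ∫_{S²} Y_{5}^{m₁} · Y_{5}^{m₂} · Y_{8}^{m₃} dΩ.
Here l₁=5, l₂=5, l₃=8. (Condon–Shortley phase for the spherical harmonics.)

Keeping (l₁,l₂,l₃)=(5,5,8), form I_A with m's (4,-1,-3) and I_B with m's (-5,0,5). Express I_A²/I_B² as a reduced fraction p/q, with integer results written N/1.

Shared (l₁,l₂,l₃)=(5,5,8): N and (l;000)² cancel in I_A²/I_B².
A: Δ = 2!·8!·8!/19! = 1/37413090; Racah Σ t=0..1: t=0:+1/5806080 t=1:−1/29030400 = 1/7257600; ⇒ 3j(5 5 8; 4 -1 -3)² = 64/4199, sgn -1
B: Δ = 2!·8!·8!/19! = 1/37413090; Racah Σ t=2..2: t=2:+1/58060800 = 1/58060800; ⇒ 3j(5 5 8; -5 0 5)² = 5/323, sgn -1
I_A²/I_B² = (64/4199)/(5/323) = 64/65

64/65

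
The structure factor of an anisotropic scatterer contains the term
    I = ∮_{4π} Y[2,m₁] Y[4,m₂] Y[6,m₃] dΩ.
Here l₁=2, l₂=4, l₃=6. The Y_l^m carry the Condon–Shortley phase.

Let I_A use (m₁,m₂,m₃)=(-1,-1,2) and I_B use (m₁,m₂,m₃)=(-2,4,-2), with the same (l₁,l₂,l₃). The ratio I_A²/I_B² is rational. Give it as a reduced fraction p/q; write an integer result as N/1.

224/1

l's match ⇒ only the (l;m) 3-j factors differ between A and B.
A: triangle coeff Δ(2,4,6) = 1/6435; Σ_t [0,0]: t=0:+1/4320 = 1/4320; (3j)²=224/6435 [(2 4 6; -1 -1 2)], sign=+1
B: triangle coeff Δ(2,4,6) = 1/6435; Σ_t [0,0]: t=0:+1/967680 = 1/967680; (3j)²=1/6435 [(2 4 6; -2 4 -2)], sign=+1
I_A²/I_B² = (224/6435)/(1/6435) = 224/1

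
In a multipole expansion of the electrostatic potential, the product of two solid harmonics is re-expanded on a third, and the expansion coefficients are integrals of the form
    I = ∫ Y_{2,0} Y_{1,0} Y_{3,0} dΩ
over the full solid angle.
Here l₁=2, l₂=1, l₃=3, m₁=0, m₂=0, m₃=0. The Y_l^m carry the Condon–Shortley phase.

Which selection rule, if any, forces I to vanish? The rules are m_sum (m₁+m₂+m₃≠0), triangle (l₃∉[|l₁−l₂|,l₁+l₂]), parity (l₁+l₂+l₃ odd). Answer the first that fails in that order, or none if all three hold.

azimuthal sum: 0 + 0 + 0 = 0  ✓
1 ≤ 3 ≤ 3 (triangle on l)  ✓
L = 2 + 1 + 3 = 6 (even)  ✓

none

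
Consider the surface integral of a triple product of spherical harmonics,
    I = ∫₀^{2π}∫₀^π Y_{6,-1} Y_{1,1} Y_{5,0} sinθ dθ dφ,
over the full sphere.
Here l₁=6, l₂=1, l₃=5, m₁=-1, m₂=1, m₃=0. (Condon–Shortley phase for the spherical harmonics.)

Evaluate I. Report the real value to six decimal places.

Rules hold: Σm=0, L=12 even, 5≤5≤7.
N = 13·3·11 = 429
Δ = 2!·10!·0!/13! = 1/858
Racah Σ t=1..1: t=1:−1/14400 = -1/14400
⇒ 3j(6 1 5; 0 0 0)² = 6/143, sgn +1
Racah Σ t=2..2: t=2:+1/28800 = 1/28800
⇒ 3j(6 1 5; -1 1 0)² = 7/286, sgn -1
4πI² = N·(3j₀)²·(3jₘ)² = 63/143
I = -1·√(0.440559/4π) = -0.18723944

-0.187239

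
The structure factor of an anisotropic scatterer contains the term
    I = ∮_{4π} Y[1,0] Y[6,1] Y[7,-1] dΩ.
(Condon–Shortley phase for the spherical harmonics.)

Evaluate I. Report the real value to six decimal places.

-0.242415

Checks pass: Σm=0; 14 even; l₃=7∈[5,7].
(2·1+1)(2·6+1)(2·7+1) = 585
Δ: 0! 2! 12! / 15! → 1/1365
sum: t=0:+1/518400 = 1/518400
3j²(1 6 7; 0 0 0) = Δ·Π!·Σ² = 7/195  (sign -1)
sum: t=0:+1/604800 = 1/604800
3j²(1 6 7; 0 1 -1) = Δ·Π!·Σ² = 16/455  (sign +1)
combine: 4πI² = 585·7/195·16/455 = 48/65
take √, sign -1: I = -0.24241473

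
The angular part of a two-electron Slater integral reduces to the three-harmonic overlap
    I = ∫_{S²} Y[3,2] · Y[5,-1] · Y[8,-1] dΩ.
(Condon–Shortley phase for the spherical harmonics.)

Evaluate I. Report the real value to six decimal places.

Rules hold: Σm=0, L=16 even, 2≤8≤8.
N = 7·11·17 = 1309
Δ = 0!·6!·10!/17! = 1/136136
Racah Σ t=0..0: t=0:+1/518400 = 1/518400
⇒ 3j(3 5 8; 0 0 0)² = 56/2431, sgn +1
Racah Σ t=0..0: t=0:+1/2073600 = 1/2073600
⇒ 3j(3 5 8; 2 -1 -1)² = 63/9724, sgn -1
4πI² = N·(3j₀)²·(3jₘ)² = 6174/31603
I = -1·√(0.195361/4π) = -0.12468500

-0.124685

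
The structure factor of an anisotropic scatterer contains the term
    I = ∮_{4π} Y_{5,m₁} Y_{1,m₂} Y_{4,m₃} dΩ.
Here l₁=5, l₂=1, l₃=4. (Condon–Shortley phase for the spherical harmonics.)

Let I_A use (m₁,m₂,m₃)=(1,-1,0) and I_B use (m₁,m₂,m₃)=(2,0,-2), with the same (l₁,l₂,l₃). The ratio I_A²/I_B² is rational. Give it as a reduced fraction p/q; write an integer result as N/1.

5/7

Same 5,1,4: normalisation and zero-m 3j drop out of the ratio.
A: Δ: 2! 8! 0! / 11! → 1/495; sum: t=0:+1/1152 = 1/1152; 3j²(5 1 4; 1 -1 0) = Δ·Π!·Σ² = 1/33  (sign +1)
B: Δ: 2! 8! 0! / 11! → 1/495; sum: t=1:−1/1440 = -1/1440; 3j²(5 1 4; 2 0 -2) = Δ·Π!·Σ² = 7/165  (sign -1)
I_A²/I_B² = (1/33)/(7/165) = 5/7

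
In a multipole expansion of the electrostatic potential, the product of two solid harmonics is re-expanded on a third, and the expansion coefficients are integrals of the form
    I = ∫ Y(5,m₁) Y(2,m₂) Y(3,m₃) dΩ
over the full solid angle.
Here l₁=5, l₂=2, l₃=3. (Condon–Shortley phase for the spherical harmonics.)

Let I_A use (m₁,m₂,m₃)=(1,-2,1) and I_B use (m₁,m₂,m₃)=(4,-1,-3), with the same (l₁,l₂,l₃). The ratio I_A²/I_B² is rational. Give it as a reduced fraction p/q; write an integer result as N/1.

5/28

Shared (l₁,l₂,l₃)=(5,2,3): N and (l;000)² cancel in I_A²/I_B².
A: Δ = 4!·6!·0!/11! = 1/2310; Racah Σ t=0..0: t=0:+1/1152 = 1/1152; ⇒ 3j(5 2 3; 1 -2 1)² = 1/154, sgn +1
B: Δ = 4!·6!·0!/11! = 1/2310; Racah Σ t=1..1: t=1:−1/4320 = -1/4320; ⇒ 3j(5 2 3; 4 -1 -3)² = 2/55, sgn -1
I_A²/I_B² = (1/154)/(2/55) = 5/28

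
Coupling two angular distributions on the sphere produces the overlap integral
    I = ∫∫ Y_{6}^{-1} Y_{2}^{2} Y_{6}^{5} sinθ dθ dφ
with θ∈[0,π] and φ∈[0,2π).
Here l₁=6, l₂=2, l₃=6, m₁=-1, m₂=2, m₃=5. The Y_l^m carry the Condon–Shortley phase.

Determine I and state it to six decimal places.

Σmᵢ = 6 ≠ 0, so the φ-integral vanishes; I = 0

0.000000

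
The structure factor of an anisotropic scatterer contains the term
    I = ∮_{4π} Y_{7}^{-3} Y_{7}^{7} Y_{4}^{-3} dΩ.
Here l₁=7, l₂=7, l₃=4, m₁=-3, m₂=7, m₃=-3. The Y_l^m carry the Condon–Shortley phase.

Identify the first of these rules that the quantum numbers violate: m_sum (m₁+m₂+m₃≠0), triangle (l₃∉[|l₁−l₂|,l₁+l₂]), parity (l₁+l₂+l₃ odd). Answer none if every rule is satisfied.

m₁+m₂+m₃ = -3 + 7 − 3 = 1  ✗
triangle: |7−7|=0 ≤ l₃=4 ≤ 7+7=14
parity: l₁+l₂+l₃ = 18 is even

m_sum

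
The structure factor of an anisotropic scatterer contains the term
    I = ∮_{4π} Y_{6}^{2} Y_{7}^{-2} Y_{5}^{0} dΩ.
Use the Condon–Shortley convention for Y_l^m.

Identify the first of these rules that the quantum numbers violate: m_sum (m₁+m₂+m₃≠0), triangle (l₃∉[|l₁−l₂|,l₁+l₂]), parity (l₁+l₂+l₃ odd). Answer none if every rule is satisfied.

m₁+m₂+m₃ = 2 − 2 + 0 = 0  ✓
triangle: |6−7|=1 ≤ l₃=5 ≤ 6+7=13  ✓
parity: l₁+l₂+l₃ = 18 is even  ✓

none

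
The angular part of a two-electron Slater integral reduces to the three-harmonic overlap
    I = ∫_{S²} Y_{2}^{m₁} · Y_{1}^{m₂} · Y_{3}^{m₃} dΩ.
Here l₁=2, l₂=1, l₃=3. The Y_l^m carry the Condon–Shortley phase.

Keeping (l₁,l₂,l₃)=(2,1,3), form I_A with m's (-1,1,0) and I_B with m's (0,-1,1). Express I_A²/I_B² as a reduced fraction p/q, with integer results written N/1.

l's match ⇒ only the (l;m) 3-j factors differ between A and B.
A: triangle coeff Δ(2,1,3) = 1/105; Σ_t [0,0]: t=0:+1/12 = 1/12; (3j)²=1/35 [(2 1 3; -1 1 0)], sign=-1
B: triangle coeff Δ(2,1,3) = 1/105; Σ_t [0,0]: t=0:+1/8 = 1/8; (3j)²=2/35 [(2 1 3; 0 -1 1)], sign=+1
I_A²/I_B² = (1/35)/(2/35) = 1/2

1/2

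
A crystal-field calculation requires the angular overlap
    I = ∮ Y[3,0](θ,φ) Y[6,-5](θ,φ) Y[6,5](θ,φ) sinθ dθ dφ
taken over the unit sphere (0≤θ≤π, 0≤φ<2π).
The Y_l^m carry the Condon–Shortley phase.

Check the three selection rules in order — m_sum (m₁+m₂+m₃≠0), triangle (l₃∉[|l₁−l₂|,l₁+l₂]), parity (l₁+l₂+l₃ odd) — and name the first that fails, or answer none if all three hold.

parity

azimuthal sum: 0 − 5 + 5 = 0  ✓
3 ≤ 6 ≤ 9 (triangle on l)  ✓
L = 3 + 6 + 6 = 15 (odd)  ✗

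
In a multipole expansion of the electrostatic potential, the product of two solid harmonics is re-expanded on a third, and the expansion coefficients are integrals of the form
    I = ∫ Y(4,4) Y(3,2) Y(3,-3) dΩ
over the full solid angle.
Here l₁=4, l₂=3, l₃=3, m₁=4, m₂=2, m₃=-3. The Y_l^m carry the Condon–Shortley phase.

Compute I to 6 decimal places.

0.000000

4 + 2 − 3 = 3 ≠ 0: azimuthal integral kills it; I = 0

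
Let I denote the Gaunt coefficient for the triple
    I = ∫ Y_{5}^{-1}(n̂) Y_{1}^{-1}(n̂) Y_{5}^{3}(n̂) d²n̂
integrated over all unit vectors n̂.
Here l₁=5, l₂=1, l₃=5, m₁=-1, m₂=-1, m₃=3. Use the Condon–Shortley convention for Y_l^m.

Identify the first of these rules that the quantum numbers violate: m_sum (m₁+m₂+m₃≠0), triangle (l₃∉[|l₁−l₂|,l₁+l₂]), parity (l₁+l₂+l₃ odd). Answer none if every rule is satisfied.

m₁+m₂+m₃ = -1 − 1 + 3 = 1  ✗
triangle: |5−1|=4 ≤ l₃=5 ≤ 5+1=6
parity: l₁+l₂+l₃ = 11 is odd

m_sum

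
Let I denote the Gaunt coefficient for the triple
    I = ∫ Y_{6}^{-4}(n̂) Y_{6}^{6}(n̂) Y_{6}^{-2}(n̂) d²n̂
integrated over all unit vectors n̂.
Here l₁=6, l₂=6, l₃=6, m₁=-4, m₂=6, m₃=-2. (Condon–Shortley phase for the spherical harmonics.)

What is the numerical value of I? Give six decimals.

-0.158872

m-sum 0 ✓  L=18 even ✓  0≤6≤12 ✓
Π(2lᵢ+1) = 13×13×13 = 2197
triangle coeff Δ(6,6,6) = 1/325909584
Σ_t [0,6]: t=0:+1/373248000 t=1:−1/1728000 t=2:+1/110592 t=3:−1/46656 t=4:+1/110592 t=5:−1/1728000 t=6:+1/373248000 = -7/1555200
(3j)²=400/46189 [(6 6 6; 0 0 0)], sign=-1
Σ_t [6,6]: t=6:+1/24883200 = 1/24883200
(3j)²=70/4199 [(6 6 6; -4 6 -2)], sign=+1
⇒ 4πI² = 364000/1147619
I = (-1)√(364000/1147619/(4π)) = -0.15887183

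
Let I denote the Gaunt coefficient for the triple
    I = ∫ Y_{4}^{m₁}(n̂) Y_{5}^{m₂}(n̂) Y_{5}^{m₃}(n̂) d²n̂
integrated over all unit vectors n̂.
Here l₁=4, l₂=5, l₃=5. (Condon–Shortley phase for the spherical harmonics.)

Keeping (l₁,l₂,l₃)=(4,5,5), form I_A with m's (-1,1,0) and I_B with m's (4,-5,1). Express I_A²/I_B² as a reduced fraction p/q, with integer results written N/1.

1/2

Same 4,5,5: normalisation and zero-m 3j drop out of the ratio.
A: Δ: 4! 4! 6! / 15! → 1/3153150; sum: t=1:−1/17280 t=2:+1/1152 t=3:−1/864 t=4:+1/6912 = -7/34560; 3j²(4 5 5; -1 1 0) = Δ·Π!·Σ² = 1/429  (sign +1)
B: Δ: 4! 4! 6! / 15! → 1/3153150; sum: t=0:+1/414720 = 1/414720; 3j²(4 5 5; 4 -5 1) = Δ·Π!·Σ² = 2/429  (sign +1)
I_A²/I_B² = (1/429)/(2/429) = 1/2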